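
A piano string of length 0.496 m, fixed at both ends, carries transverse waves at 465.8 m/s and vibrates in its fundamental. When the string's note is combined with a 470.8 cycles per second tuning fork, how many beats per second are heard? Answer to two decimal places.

For a string fixed at both ends, f_n = n·v/(2L) = 1·465.8/(2·0.496) = 469.5565 Hz.
f_beat = |469.5565 − 470.8| = 1.24 Hz.

1.24 Hz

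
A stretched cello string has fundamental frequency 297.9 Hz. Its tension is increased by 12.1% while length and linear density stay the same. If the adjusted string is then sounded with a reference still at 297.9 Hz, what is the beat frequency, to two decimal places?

17.51 Hz

For a string, f ∝ √T, so the new frequency is 297.9·√1.121 = 315.4084 Hz.
f_beat = |315.4084 − 297.9| = 17.51 Hz.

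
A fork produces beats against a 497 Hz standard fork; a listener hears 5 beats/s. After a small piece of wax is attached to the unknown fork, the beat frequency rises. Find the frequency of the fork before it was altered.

492 Hz

|f − 497| = 5, so the fork was at either 492 Hz or 502 Hz.
Loading a fork with wax lowers its frequency; the adjustment lowers the fork's frequency.
The beat rate rose, so the adjustment moved the fork further from 497 Hz — it was already below the reference.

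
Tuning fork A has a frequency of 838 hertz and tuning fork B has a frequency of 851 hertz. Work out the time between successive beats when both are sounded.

f_beat = |838 − 851| = 13 Hz.
Beat period T = 1 / f_beat = 1 / 13 s.

0.077 s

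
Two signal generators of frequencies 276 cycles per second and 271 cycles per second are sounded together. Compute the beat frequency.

5 Hz

f_beat = |f₁ − f₂|.
|276 − 271| = 5 Hz.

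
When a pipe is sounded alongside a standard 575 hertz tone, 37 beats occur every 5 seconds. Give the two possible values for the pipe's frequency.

567.6 Hz or 582.4 Hz

Beat frequency = 37/5 = 7.4 Hz.
|f − 575| = 7.4, so f = 575 ± 7.4.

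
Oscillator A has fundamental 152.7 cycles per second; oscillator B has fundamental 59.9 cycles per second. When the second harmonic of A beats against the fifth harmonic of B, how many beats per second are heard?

5.9 Hz

Second harmonic of the first: 2·152.7 = 305.4 Hz.
Fifth harmonic of the second: 5·59.9 = 299.5 Hz.
f_beat = |305.4 − 299.5| = 5.9 Hz.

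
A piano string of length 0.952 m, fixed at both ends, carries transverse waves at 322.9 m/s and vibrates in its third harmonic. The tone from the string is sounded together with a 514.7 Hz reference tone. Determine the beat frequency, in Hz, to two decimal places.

For a string fixed at both ends, f_n = n·v/(2L) = 3·322.9/(2·0.952) = 508.7710 Hz.
f_beat = |508.7710 − 514.7| = 5.93 Hz.

5.93 Hz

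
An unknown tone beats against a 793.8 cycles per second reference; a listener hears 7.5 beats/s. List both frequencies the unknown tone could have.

786.3 Hz or 801.3 Hz

|f − 793.8| = 7.5, so f = 793.8 ± 7.5.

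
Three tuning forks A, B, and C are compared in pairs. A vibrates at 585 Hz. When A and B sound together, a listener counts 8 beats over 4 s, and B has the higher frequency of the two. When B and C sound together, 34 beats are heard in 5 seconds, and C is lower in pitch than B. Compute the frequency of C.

580.2 Hz

A–B: Beat frequency = 8/4 = 2 Hz.
B is above A, so f_B = 585 + 2 = 587 Hz.
B–C: Beat frequency = 34/5 = 6.8 Hz.
C is below B, so f_C = 587 − 6.8 = 580.2 Hz.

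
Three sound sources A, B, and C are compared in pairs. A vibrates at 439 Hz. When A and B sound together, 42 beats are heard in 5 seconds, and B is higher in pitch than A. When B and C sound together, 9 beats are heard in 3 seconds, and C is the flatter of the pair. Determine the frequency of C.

444.4 Hz

A–B: Beat frequency = 42/5 = 8.4 Hz.
B is above A, so f_B = 439 + 8.4 = 447.4 Hz.
B–C: Beat frequency = 9/3 = 3 Hz.
C is below B, so f_C = 447.4 − 3 = 444.4 Hz.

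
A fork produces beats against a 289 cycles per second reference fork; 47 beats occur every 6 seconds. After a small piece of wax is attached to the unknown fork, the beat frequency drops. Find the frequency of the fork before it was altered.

Beat frequency = 47/6 = 7.8333 Hz.
|f − 289| = 7.8333, so the fork was at either 281.1667 Hz or 296.8333 Hz.
Loading a fork with wax lowers its frequency; the adjustment lowers the fork's frequency.
The beat rate fell, so the adjustment moved the fork toward 289 Hz — it must have started above the reference.

296.8333 Hz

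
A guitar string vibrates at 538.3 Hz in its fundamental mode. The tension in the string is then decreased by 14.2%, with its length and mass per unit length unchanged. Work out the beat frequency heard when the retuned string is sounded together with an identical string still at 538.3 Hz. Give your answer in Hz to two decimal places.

39.68 Hz

For a string, f ∝ √T, so the new frequency is 538.3·√0.858 = 498.6181 Hz.
f_beat = |498.6181 − 538.3| = 39.68 Hz.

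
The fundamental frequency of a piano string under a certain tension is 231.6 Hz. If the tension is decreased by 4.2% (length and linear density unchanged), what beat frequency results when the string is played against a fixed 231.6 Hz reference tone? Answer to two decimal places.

4.92 Hz

For a string, f ∝ √T, so the new frequency is 231.6·√0.958 = 226.6842 Hz.
f_beat = |226.6842 − 231.6| = 4.92 Hz.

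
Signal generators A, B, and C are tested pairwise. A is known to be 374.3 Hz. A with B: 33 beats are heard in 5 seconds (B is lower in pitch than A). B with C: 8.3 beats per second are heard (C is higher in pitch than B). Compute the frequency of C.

376 Hz

A–B: Beat frequency = 33/5 = 6.6 Hz.
B is below A, so f_B = 374.3 − 6.6 = 367.7 Hz.
C is above B, so f_C = 367.7 + 8.3 = 376 Hz.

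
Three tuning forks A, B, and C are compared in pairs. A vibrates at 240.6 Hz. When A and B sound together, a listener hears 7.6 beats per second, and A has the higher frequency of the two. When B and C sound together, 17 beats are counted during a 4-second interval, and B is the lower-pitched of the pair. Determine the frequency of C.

237.25 Hz

B is below A, so f_B = 240.6 − 7.6 = 233 Hz.
B–C: Beat frequency = 17/4 = 4.25 Hz.
C is above B, so f_C = 233 + 4.25 = 237.25 Hz.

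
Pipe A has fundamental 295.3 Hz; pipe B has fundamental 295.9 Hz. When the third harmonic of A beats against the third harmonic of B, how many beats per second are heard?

Third harmonic of the first: 3·295.3 = 885.9 Hz.
Third harmonic of the second: 3·295.9 = 887.7 Hz.
f_beat = |885.9 − 887.7| = 1.8 Hz.

1.8 Hz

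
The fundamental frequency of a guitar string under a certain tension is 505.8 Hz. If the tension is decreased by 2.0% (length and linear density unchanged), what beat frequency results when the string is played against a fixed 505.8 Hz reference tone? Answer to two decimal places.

For a string, f ∝ √T, so the new frequency is 505.8·√0.980 = 500.7165 Hz.
f_beat = |500.7165 − 505.8| = 5.08 Hz.

5.08 Hz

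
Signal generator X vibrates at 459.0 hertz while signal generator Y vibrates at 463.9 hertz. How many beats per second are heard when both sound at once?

Beats arise from superposition of two nearby frequencies; the beat rate is |f₁ − f₂|.
|459.0 − 463.9| = 4.9 Hz.

4.9 Hz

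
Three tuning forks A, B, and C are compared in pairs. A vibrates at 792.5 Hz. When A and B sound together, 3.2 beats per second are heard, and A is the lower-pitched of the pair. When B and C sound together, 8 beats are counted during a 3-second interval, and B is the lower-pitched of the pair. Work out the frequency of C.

798.3667 Hz

B is above A, so f_B = 792.5 + 3.2 = 795.7 Hz.
B–C: Beat frequency = 8/3 = 2.6667 Hz.
C is above B, so f_C = 795.7 + 2.6667 = 798.3667 Hz.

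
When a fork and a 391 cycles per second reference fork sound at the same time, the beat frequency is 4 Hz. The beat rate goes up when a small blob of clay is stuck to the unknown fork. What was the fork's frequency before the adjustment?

387 Hz

|f − 391| = 4, so the fork was at either 387 Hz or 395 Hz.
Adding mass to a fork lowers its frequency; the adjustment lowers the fork's frequency.
The beat rate rose, so the adjustment moved the fork further from 391 Hz — it was already below the reference.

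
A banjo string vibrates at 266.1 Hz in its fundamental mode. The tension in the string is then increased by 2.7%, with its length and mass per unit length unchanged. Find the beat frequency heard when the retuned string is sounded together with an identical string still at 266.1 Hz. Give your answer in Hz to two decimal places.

For a string, f ∝ √T, so the new frequency is 266.1·√1.027 = 269.6684 Hz.
f_beat = |269.6684 − 266.1| = 3.57 Hz.

3.57 Hz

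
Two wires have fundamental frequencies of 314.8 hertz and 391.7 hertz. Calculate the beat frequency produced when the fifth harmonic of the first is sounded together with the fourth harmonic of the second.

7.2 Hz

Fifth harmonic of the first: 5·314.8 = 1574.0 Hz.
Fourth harmonic of the second: 4·391.7 = 1566.8 Hz.
f_beat = |1574.0 − 1566.8| = 7.2 Hz.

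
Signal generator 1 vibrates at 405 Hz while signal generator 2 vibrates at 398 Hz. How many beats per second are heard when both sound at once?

The beat frequency equals the magnitude of the frequency difference.
|405 − 398| = 7 Hz.

7 Hz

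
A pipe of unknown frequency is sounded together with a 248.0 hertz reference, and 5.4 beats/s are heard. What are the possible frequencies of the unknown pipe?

242.6 Hz or 253.4 Hz

|f − 248.0| = 5.4, so f = 248.0 ± 5.4.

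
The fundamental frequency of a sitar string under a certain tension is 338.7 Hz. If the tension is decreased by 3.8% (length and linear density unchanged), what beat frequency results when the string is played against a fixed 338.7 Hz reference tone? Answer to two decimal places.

For a string, f ∝ √T, so the new frequency is 338.7·√0.962 = 332.2024 Hz.
f_beat = |332.2024 − 338.7| = 6.50 Hz.

6.50 Hz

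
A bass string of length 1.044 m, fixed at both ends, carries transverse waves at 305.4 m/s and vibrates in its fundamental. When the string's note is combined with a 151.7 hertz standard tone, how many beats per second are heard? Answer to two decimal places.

5.44 Hz

For a string fixed at both ends, f_n = n·v/(2L) = 1·305.4/(2·1.044) = 146.2644 Hz.
f_beat = |146.2644 − 151.7| = 5.44 Hz.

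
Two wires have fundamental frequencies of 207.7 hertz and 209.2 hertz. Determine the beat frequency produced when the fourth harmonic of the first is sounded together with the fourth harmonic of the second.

6.0 Hz

Fourth harmonic of the first: 4·207.7 = 830.8 Hz.
Fourth harmonic of the second: 4·209.2 = 836.8 Hz.
f_beat = |830.8 − 836.8| = 6.0 Hz.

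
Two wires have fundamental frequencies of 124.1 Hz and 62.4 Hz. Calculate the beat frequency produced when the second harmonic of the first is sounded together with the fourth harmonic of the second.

1.4 Hz

Second harmonic of the first: 2·124.1 = 248.2 Hz.
Fourth harmonic of the second: 4·62.4 = 249.6 Hz.
f_beat = |248.2 − 249.6| = 1.4 Hz.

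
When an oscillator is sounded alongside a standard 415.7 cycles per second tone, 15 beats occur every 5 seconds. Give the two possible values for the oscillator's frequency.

412.7 Hz or 418.7 Hz

Beat frequency = 15/5 = 3 Hz.
|f − 415.7| = 3, so f = 415.7 ± 3.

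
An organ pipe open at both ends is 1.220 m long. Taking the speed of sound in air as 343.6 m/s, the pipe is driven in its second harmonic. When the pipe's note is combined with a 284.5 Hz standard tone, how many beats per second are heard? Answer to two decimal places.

2.86 Hz

Open pipe: f_n = n·v/(2L) = 2·343.6/(2·1.220) = 281.6393 Hz.
f_beat = |281.6393 − 284.5| = 2.86 Hz.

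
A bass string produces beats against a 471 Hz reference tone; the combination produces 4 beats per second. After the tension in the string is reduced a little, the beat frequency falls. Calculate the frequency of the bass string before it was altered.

475 Hz

|f − 471| = 4, so the bass string was at either 467 Hz or 475 Hz.
Lower tension means lower frequency; the adjustment lowers the bass string's frequency.
The beat rate fell, so the adjustment moved the bass string toward 471 Hz — it must have started above the reference.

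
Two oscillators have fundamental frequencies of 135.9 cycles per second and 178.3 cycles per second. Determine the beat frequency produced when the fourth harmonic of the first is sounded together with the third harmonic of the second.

8.7 Hz

Fourth harmonic of the first: 4·135.9 = 543.6 Hz.
Third harmonic of the second: 3·178.3 = 534.9 Hz.
f_beat = |543.6 − 534.9| = 8.7 Hz.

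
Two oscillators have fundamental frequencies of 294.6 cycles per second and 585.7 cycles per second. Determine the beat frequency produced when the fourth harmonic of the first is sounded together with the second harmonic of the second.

Fourth harmonic of the first: 4·294.6 = 1178.4 Hz.
Second harmonic of the second: 2·585.7 = 1171.4 Hz.
f_beat = |1178.4 − 1171.4| = 7.0 Hz.

7.0 Hz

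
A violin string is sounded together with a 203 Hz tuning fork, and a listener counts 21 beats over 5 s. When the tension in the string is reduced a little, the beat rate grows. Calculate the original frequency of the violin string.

Beat frequency = 21/5 = 4.2 Hz.
|f − 203| = 4.2, so the violin string was at either 198.8 Hz or 207.2 Hz.
Lower tension means lower frequency; the adjustment lowers the violin string's frequency.
The beat rate rose, so the adjustment moved the violin string further from 203 Hz — it was already below the reference.

198.8 Hz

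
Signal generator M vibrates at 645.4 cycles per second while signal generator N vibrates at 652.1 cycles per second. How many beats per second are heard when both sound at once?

6.7 Hz

f_beat = |f₁ − f₂|.
|645.4 − 652.1| = 6.7 Hz.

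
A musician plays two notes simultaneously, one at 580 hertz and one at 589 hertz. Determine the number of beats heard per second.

f_beat = |f₁ − f₂|.
|580 − 589| = 9 Hz.

9 Hz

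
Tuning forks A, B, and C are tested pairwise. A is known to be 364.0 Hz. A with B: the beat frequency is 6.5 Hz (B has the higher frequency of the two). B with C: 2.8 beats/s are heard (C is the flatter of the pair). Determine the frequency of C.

B is above A, so f_B = 364.0 + 6.5 = 370.5 Hz.
C is below B, so f_C = 370.5 − 2.8 = 367.7 Hz.

367.7 Hz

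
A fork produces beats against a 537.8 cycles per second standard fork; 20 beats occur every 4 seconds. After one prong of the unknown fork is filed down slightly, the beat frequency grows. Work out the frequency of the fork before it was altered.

542.8 Hz

Beat frequency = 20/4 = 5 Hz.
|f − 537.8| = 5, so the fork was at either 532.8 Hz or 542.8 Hz.
Filing a prong removes mass and raises the fork's frequency; the adjustment raises the fork's frequency.
The beat rate rose, so the adjustment moved the fork further from 537.8 Hz — it was already above the reference.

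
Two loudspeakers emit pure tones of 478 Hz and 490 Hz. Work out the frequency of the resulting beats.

f_beat = |f₁ − f₂|.
|478 − 490| = 12 Hz.

12 Hz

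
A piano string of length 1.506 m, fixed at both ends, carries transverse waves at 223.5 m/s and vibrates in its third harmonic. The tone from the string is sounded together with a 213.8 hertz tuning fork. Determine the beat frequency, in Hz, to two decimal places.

8.81 Hz

For a string fixed at both ends, f_n = n·v/(2L) = 3·223.5/(2·1.506) = 222.6096 Hz.
f_beat = |222.6096 − 213.8| = 8.81 Hz.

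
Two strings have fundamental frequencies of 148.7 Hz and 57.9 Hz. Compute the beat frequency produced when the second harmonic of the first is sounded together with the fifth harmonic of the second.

Second harmonic of the first: 2·148.7 = 297.4 Hz.
Fifth harmonic of the second: 5·57.9 = 289.5 Hz.
f_beat = |297.4 − 289.5| = 7.9 Hz.

7.9 Hz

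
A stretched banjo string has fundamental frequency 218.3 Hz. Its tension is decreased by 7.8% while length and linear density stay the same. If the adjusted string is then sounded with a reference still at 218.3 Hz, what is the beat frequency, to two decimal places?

8.69 Hz

For a string, f ∝ √T, so the new frequency is 218.3·√0.922 = 209.6135 Hz.
f_beat = |209.6135 − 218.3| = 8.69 Hz.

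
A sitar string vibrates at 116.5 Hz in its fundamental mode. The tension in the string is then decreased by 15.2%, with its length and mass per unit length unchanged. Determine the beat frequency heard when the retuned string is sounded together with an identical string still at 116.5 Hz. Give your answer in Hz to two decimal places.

For a string, f ∝ √T, so the new frequency is 116.5·√0.848 = 107.2813 Hz.
f_beat = |107.2813 − 116.5| = 9.22 Hz.

9.22 Hz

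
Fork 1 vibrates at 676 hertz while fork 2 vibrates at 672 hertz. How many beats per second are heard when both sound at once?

4 Hz

Beats arise from superposition of two nearby frequencies; the beat rate is |f₁ − f₂|.
|676 − 672| = 4 Hz.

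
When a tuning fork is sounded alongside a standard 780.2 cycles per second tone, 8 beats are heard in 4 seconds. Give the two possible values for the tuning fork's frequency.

778.2 Hz or 782.2 Hz

Beat frequency = 8/4 = 2 Hz.
|f − 780.2| = 2, so f = 780.2 ± 2.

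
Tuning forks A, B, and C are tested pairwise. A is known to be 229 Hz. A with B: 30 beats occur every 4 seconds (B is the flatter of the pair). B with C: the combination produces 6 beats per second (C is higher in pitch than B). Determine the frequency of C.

A–B: Beat frequency = 30/4 = 7.5 Hz.
B is below A, so f_B = 229 − 7.5 = 221.5 Hz.
C is above B, so f_C = 221.5 + 6 = 227.5 Hz.

227.5 Hz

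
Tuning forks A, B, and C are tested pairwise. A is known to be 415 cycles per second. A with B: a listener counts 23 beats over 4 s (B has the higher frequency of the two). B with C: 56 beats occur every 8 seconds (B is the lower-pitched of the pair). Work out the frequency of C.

427.75 Hz

A–B: Beat frequency = 23/4 = 5.75 Hz.
B is above A, so f_B = 415 + 5.75 = 420.75 Hz.
B–C: Beat frequency = 56/8 = 7 Hz.
C is above B, so f_C = 420.75 + 7 = 427.75 Hz.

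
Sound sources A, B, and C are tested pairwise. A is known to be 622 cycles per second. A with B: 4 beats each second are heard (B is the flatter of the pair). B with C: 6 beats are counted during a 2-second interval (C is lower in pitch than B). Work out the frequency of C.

B is below A, so f_B = 622 − 4 = 618 Hz.
B–C: Beat frequency = 6/2 = 3 Hz.
C is below B, so f_C = 618 − 3 = 615 Hz.

615 Hz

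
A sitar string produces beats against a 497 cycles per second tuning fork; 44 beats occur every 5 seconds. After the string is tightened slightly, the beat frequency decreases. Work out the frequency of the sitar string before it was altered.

488.2 Hz

Beat frequency = 44/5 = 8.8 Hz.
|f − 497| = 8.8, so the sitar string was at either 488.2 Hz or 505.8 Hz.
Increasing tension raises a string's frequency; the adjustment raises the sitar string's frequency.
The beat rate fell, so the adjustment moved the sitar string toward 497 Hz — it must have started below the reference.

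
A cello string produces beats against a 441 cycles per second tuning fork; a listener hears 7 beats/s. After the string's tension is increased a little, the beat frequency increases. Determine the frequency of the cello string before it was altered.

448 Hz

|f − 441| = 7, so the cello string was at either 434 Hz or 448 Hz.
Higher tension means higher frequency; the adjustment raises the cello string's frequency.
The beat rate rose, so the adjustment moved the cello string further from 441 Hz — it was already above the reference.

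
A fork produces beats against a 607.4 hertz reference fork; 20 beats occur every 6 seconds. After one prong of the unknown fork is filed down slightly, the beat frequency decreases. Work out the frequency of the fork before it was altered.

604.0667 Hz

Beat frequency = 20/6 = 3.3333 Hz.
|f − 607.4| = 3.3333, so the fork was at either 604.0667 Hz or 610.7333 Hz.
Filing a prong removes mass and raises the fork's frequency; the adjustment raises the fork's frequency.
The beat rate fell, so the adjustment moved the fork toward 607.4 Hz — it must have started below the reference.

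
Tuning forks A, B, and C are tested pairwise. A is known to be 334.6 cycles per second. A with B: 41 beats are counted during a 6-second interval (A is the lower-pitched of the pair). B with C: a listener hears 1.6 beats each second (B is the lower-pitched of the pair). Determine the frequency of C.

343.0333 Hz

A–B: Beat frequency = 41/6 = 6.8333 Hz.
B is above A, so f_B = 334.6 + 6.8333 = 341.4333 Hz.
C is above B, so f_C = 341.4333 + 1.6 = 343.0333 Hz.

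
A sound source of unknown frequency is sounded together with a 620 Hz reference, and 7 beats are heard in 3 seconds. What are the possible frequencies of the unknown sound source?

617.6667 Hz or 622.3333 Hz

Beat frequency = 7/3 = 2.3333 Hz.
|f − 620| = 2.3333, so f = 620 ± 2.3333.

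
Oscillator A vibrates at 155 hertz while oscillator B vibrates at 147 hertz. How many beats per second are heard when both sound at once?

8 Hz

Beats arise from superposition of two nearby frequencies; the beat rate is |f₁ − f₂|.
|155 − 147| = 8 Hz.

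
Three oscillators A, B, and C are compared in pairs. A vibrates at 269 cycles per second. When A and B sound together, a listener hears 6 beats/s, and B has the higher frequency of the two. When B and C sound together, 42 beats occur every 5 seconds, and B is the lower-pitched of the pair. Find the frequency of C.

283.4 Hz

B is above A, so f_B = 269 + 6 = 275 Hz.
B–C: Beat frequency = 42/5 = 8.4 Hz.
C is above B, so f_C = 275 + 8.4 = 283.4 Hz.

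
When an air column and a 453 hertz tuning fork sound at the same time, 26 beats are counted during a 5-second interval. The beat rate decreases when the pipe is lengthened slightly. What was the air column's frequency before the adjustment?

458.2 Hz

Beat frequency = 26/5 = 5.2 Hz.
|f − 453| = 5.2, so the air column was at either 447.8 Hz or 458.2 Hz.
A longer pipe has a lower fundamental; the adjustment lowers the air column's frequency.
The beat rate fell, so the adjustment moved the air column toward 453 Hz — it must have started above the reference.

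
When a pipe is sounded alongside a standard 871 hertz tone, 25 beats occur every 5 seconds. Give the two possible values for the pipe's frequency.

866 Hz or 876 Hz

Beat frequency = 25/5 = 5 Hz.
|f − 871| = 5, so f = 871 ± 5.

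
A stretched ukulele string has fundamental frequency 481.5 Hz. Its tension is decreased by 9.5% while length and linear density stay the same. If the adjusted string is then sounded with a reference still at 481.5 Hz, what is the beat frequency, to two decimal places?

For a string, f ∝ √T, so the new frequency is 481.5·√0.905 = 458.0581 Hz.
f_beat = |458.0581 − 481.5| = 23.44 Hz.

23.44 Hz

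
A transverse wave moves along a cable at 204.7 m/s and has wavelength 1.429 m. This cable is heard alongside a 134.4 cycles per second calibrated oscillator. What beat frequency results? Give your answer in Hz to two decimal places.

8.85 Hz

Source frequency f = v/λ = 204.7/1.429 = 143.2470 Hz.
f_beat = |143.2470 − 134.4| = 8.85 Hz.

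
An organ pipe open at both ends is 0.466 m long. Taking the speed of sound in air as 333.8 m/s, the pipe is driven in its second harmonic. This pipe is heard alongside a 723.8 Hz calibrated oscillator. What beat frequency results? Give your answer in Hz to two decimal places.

7.49 Hz

Open pipe: f_n = n·v/(2L) = 2·333.8/(2·0.466) = 716.3090 Hz.
f_beat = |716.3090 − 723.8| = 7.49 Hz.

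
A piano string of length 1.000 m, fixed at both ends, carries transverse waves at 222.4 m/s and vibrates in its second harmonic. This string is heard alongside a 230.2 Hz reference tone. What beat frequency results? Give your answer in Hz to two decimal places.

For a string fixed at both ends, f_n = n·v/(2L) = 2·222.4/(2·1.000) = 222.4000 Hz.
f_beat = |222.4000 − 230.2| = 7.80 Hz.

7.80 Hz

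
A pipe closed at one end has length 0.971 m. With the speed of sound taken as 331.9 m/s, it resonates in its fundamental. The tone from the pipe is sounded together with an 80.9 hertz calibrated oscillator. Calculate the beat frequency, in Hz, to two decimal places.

Closed pipe (odd harmonics): f_n = n·v/(4L) = 1·331.9/(4·0.971) = 85.4531 Hz.
f_beat = |85.4531 − 80.9| = 4.55 Hz.

4.55 Hz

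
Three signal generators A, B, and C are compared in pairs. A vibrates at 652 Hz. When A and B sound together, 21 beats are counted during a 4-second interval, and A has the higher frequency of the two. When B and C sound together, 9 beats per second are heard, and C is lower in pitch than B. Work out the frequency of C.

A–B: Beat frequency = 21/4 = 5.25 Hz.
B is below A, so f_B = 652 − 5.25 = 646.75 Hz.
C is below B, so f_C = 646.75 − 9 = 637.75 Hz.

637.75 Hz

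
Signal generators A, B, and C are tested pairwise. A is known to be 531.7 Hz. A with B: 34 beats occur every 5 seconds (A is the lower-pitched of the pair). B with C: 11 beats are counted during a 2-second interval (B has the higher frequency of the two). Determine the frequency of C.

533 Hz

A–B: Beat frequency = 34/5 = 6.8 Hz.
B is above A, so f_B = 531.7 + 6.8 = 538.5 Hz.
B–C: Beat frequency = 11/2 = 5.5 Hz.
C is below B, so f_C = 538.5 − 5.5 = 533 Hz.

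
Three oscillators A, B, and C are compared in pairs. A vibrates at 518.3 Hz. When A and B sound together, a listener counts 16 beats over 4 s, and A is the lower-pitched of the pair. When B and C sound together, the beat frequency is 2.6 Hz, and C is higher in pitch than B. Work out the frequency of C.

A–B: Beat frequency = 16/4 = 4 Hz.
B is above A, so f_B = 518.3 + 4 = 522.3 Hz.
C is above B, so f_C = 522.3 + 2.6 = 524.9 Hz.

524.9 Hz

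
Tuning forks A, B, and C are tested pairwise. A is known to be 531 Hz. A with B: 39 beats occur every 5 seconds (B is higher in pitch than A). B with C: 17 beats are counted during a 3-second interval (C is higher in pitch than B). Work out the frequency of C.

544.4667 Hz

A–B: Beat frequency = 39/5 = 7.8 Hz.
B is above A, so f_B = 531 + 7.8 = 538.8 Hz.
B–C: Beat frequency = 17/3 = 5.6667 Hz.
C is above B, so f_C = 538.8 + 5.6667 = 544.4667 Hz.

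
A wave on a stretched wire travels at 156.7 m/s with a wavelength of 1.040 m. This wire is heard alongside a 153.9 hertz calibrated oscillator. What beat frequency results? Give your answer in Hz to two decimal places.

3.23 Hz

Source frequency f = v/λ = 156.7/1.040 = 150.6731 Hz.
f_beat = |150.6731 − 153.9| = 3.23 Hz.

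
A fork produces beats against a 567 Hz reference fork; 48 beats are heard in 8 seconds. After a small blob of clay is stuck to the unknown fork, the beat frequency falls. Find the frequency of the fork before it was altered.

573 Hz

Beat frequency = 48/8 = 6 Hz.
|f − 567| = 6, so the fork was at either 561 Hz or 573 Hz.
Adding mass to a fork lowers its frequency; the adjustment lowers the fork's frequency.
The beat rate fell, so the adjustment moved the fork toward 567 Hz — it must have started above the reference.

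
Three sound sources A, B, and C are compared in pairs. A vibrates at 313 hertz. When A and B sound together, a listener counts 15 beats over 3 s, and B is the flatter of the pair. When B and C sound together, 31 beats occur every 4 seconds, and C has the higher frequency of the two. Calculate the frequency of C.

315.75 Hz

A–B: Beat frequency = 15/3 = 5 Hz.
B is below A, so f_B = 313 − 5 = 308 Hz.
B–C: Beat frequency = 31/4 = 7.75 Hz.
C is above B, so f_C = 308 + 7.75 = 315.75 Hz.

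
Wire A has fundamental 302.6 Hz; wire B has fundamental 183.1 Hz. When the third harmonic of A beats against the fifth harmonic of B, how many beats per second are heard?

7.7 Hz

Third harmonic of the first: 3·302.6 = 907.8 Hz.
Fifth harmonic of the second: 5·183.1 = 915.5 Hz.
f_beat = |907.8 − 915.5| = 7.7 Hz.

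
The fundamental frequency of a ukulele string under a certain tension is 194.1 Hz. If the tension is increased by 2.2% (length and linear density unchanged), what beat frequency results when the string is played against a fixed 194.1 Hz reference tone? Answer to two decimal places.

For a string, f ∝ √T, so the new frequency is 194.1·√1.022 = 196.2235 Hz.
f_beat = |196.2235 − 194.1| = 2.12 Hz.

2.12 Hz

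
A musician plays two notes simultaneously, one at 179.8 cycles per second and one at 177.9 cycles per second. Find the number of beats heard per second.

The beat frequency equals the magnitude of the frequency difference.
|179.8 − 177.9| = 1.9 Hz.

1.9 Hz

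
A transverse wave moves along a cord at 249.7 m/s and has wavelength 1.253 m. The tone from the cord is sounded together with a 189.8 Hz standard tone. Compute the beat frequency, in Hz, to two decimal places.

9.48 Hz

Source frequency f = v/λ = 249.7/1.253 = 199.2817 Hz.
f_beat = |199.2817 − 189.8| = 9.48 Hz.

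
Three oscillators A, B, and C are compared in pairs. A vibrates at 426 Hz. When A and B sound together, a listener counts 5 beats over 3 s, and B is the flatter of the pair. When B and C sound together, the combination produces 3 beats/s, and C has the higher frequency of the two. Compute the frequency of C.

A–B: Beat frequency = 5/3 = 1.6667 Hz.
B is below A, so f_B = 426 − 1.6667 = 424.3333 Hz.
C is above B, so f_C = 424.3333 + 3 = 427.3333 Hz.

427.3333 Hz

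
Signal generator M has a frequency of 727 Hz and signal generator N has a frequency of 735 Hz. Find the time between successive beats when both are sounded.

0.125 s

f_beat = |727 − 735| = 8 Hz.
Beat period T = 1 / f_beat = 1 / 8 s.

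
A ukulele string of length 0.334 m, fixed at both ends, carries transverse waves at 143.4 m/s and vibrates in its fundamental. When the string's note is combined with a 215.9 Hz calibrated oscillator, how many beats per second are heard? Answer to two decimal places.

1.23 Hz

For a string fixed at both ends, f_n = n·v/(2L) = 1·143.4/(2·0.334) = 214.6707 Hz.
f_beat = |214.6707 − 215.9| = 1.23 Hz.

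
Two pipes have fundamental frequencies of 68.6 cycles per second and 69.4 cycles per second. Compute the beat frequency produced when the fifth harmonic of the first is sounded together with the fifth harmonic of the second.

Fifth harmonic of the first: 5·68.6 = 343.0 Hz.
Fifth harmonic of the second: 5·69.4 = 347.0 Hz.
f_beat = |343.0 − 347.0| = 4.0 Hz.

4.0 Hz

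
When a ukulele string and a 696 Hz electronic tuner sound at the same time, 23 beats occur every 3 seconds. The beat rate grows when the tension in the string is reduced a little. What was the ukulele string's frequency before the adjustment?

Beat frequency = 23/3 = 7.6667 Hz.
|f − 696| = 7.6667, so the ukulele string was at either 688.3333 Hz or 703.6667 Hz.
Lower tension means lower frequency; the adjustment lowers the ukulele string's frequency.
The beat rate rose, so the adjustment moved the ukulele string further from 696 Hz — it was already below the reference.

688.3333 Hz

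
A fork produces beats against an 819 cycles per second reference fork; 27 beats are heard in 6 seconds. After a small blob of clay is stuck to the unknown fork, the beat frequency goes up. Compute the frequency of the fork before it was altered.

Beat frequency = 27/6 = 4.5 Hz.
|f − 819| = 4.5, so the fork was at either 814.5 Hz or 823.5 Hz.
Adding mass to a fork lowers its frequency; the adjustment lowers the fork's frequency.
The beat rate rose, so the adjustment moved the fork further from 819 Hz — it was already below the reference.

814.5 Hz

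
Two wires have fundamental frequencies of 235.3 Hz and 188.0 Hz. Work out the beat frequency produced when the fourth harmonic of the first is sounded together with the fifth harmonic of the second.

Fourth harmonic of the first: 4·235.3 = 941.2 Hz.
Fifth harmonic of the second: 5·188.0 = 940.0 Hz.
f_beat = |941.2 − 940.0| = 1.2 Hz.

1.2 Hz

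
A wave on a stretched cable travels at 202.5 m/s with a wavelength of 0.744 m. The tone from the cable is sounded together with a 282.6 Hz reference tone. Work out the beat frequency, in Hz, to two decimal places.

Source frequency f = v/λ = 202.5/0.744 = 272.1774 Hz.
f_beat = |272.1774 − 282.6| = 10.42 Hz.

10.42 Hz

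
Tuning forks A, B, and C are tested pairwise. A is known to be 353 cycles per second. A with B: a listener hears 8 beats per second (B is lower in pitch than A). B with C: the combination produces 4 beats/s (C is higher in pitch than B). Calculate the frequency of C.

349 Hz

B is below A, so f_B = 353 − 8 = 345 Hz.
C is above B, so f_C = 345 + 4 = 349 Hz.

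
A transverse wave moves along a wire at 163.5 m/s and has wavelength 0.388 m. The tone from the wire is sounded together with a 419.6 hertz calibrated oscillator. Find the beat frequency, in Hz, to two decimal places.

1.79 Hz

Source frequency f = v/λ = 163.5/0.388 = 421.3918 Hz.
f_beat = |421.3918 − 419.6| = 1.79 Hz.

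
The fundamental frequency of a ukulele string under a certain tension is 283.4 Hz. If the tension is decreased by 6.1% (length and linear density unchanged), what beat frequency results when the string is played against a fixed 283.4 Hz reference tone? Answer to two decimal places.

8.78 Hz

For a string, f ∝ √T, so the new frequency is 283.4·√0.939 = 274.6203 Hz.
f_beat = |274.6203 − 283.4| = 8.78 Hz.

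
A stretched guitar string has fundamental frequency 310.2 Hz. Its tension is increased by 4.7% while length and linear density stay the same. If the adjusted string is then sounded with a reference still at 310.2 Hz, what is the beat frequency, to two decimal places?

7.21 Hz

For a string, f ∝ √T, so the new frequency is 310.2·√1.047 = 317.4060 Hz.
f_beat = |317.4060 − 310.2| = 7.21 Hz.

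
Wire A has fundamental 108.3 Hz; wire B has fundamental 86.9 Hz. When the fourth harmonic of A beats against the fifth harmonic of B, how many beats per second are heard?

Fourth harmonic of the first: 4·108.3 = 433.2 Hz.
Fifth harmonic of the second: 5·86.9 = 434.5 Hz.
f_beat = |433.2 − 434.5| = 1.3 Hz.

1.3 Hz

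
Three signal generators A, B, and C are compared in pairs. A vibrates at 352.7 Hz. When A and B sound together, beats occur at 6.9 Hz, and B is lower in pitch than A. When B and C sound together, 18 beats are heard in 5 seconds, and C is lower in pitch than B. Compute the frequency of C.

B is below A, so f_B = 352.7 − 6.9 = 345.8 Hz.
B–C: Beat frequency = 18/5 = 3.6 Hz.
C is below B, so f_C = 345.8 − 3.6 = 342.2 Hz.

342.2 Hz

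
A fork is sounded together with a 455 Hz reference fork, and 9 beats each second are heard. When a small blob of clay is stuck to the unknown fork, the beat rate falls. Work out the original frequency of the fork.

|f − 455| = 9, so the fork was at either 446 Hz or 464 Hz.
Adding mass to a fork lowers its frequency; the adjustment lowers the fork's frequency.
The beat rate fell, so the adjustment moved the fork toward 455 Hz — it must have started above the reference.

464 Hz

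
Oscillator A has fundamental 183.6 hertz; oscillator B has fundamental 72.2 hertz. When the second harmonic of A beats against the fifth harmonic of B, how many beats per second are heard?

Second harmonic of the first: 2·183.6 = 367.2 Hz.
Fifth harmonic of the second: 5·72.2 = 361.0 Hz.
f_beat = |367.2 − 361.0| = 6.2 Hz.

6.2 Hz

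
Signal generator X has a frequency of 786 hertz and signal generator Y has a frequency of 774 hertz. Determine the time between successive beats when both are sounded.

f_beat = |786 − 774| = 12 Hz.
Beat period T = 1 / f_beat = 1 / 12 s.

0.083 s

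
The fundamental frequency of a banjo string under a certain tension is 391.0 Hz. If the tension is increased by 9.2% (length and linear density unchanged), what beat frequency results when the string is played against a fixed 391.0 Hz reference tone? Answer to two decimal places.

For a string, f ∝ √T, so the new frequency is 391.0·√1.092 = 408.5903 Hz.
f_beat = |408.5903 − 391.0| = 17.59 Hz.

17.59 Hz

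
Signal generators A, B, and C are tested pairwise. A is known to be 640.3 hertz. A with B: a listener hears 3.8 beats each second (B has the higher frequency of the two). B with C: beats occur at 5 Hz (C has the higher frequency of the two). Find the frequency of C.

649.1 Hz

B is above A, so f_B = 640.3 + 3.8 = 644.1 Hz.
C is above B, so f_C = 644.1 + 5 = 649.1 Hz.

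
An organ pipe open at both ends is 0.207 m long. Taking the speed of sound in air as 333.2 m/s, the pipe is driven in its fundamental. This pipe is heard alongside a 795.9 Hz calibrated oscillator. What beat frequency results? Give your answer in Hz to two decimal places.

Open pipe: f_n = n·v/(2L) = 1·333.2/(2·0.207) = 804.8309 Hz.
f_beat = |804.8309 − 795.9| = 8.93 Hz.

8.93 Hz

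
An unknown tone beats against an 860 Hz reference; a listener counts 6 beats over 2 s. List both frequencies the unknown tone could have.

857 Hz or 863 Hz

Beat frequency = 6/2 = 3 Hz.
|f − 860| = 3, so f = 860 ± 3.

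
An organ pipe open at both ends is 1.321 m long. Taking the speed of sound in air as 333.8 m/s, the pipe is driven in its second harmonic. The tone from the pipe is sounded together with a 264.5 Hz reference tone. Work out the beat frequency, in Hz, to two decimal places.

Open pipe: f_n = n·v/(2L) = 2·333.8/(2·1.321) = 252.6874 Hz.
f_beat = |252.6874 − 264.5| = 11.81 Hz.

11.81 Hz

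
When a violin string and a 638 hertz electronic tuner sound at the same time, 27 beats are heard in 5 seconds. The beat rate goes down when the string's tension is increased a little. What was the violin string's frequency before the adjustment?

632.6 Hz

Beat frequency = 27/5 = 5.4 Hz.
|f − 638| = 5.4, so the violin string was at either 632.6 Hz or 643.4 Hz.
Higher tension means higher frequency; the adjustment raises the violin string's frequency.
The beat rate fell, so the adjustment moved the violin string toward 638 Hz — it must have started below the reference.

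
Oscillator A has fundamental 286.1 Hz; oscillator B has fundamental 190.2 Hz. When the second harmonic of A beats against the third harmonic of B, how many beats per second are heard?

Second harmonic of the first: 2·286.1 = 572.2 Hz.
Third harmonic of the second: 3·190.2 = 570.6 Hz.
f_beat = |572.2 − 570.6| = 1.6 Hz.

1.6 Hz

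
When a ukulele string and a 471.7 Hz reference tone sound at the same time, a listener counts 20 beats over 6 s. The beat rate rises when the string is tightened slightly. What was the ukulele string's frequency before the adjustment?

Beat frequency = 20/6 = 3.3333 Hz.
|f − 471.7| = 3.3333, so the ukulele string was at either 468.3667 Hz or 475.0333 Hz.
Increasing tension raises a string's frequency; the adjustment raises the ukulele string's frequency.
The beat rate rose, so the adjustment moved the ukulele string further from 471.7 Hz — it was already above the reference.

475.0333 Hz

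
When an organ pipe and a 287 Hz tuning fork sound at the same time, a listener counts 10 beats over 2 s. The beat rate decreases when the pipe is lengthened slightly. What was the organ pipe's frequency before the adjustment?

Beat frequency = 10/2 = 5 Hz.
|f − 287| = 5, so the organ pipe was at either 282 Hz or 292 Hz.
A longer pipe has a lower fundamental; the adjustment lowers the organ pipe's frequency.
The beat rate fell, so the adjustment moved the organ pipe toward 287 Hz — it must have started above the reference.

292 Hz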